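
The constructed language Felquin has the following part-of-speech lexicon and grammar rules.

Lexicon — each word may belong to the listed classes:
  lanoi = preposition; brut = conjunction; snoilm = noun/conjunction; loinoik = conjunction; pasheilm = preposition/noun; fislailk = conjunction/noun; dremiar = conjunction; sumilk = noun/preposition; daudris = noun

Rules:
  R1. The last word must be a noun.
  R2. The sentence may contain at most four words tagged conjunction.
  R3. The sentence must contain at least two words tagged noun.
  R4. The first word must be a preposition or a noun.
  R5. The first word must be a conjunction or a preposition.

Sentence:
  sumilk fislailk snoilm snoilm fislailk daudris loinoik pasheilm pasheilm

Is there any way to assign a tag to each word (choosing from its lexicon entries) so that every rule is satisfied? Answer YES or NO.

YES

Candidates per position — 1:sumilk {noun,preposition}; 2:fislailk {conjunction,noun}; 3:snoilm {noun,conjunction}; 4:snoilm {noun,conjunction}; 5:fislailk {conjunction,noun}; 6:daudris {noun}; 7:loinoik {conjunction}; 8:pasheilm {preposition,noun}; 9:pasheilm {preposition,noun}.
One satisfying assignment: preposition conjunction noun noun conjunction noun conjunction noun noun.
Check: rule 1 ok; rule 2 ok; rule 3 ok; rule 4 ok; rule 5 ok.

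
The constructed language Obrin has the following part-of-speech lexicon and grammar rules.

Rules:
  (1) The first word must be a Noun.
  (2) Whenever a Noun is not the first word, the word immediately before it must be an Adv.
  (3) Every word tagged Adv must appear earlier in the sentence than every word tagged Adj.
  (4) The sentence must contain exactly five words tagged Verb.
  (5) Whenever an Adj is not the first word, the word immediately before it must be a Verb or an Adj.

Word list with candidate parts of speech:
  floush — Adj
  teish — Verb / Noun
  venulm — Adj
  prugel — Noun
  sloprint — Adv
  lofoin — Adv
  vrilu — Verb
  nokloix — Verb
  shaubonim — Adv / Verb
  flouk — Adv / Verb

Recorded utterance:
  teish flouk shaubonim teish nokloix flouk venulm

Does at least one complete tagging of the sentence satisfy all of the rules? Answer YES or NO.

YES

Candidates per position — 1:teish {Verb,Noun}; 2:flouk {Adv,Verb}; 3:shaubonim {Adv,Verb}; 4:teish {Verb,Noun}; 5:nokloix {Verb}; 6:flouk {Adv,Verb}; 7:venulm {Adj}.
One satisfying assignment: Noun Verb Verb Verb Verb Verb Adj.
Rule-by-rule: rule 1 ✓; rule 2 ✓; rule 3 ✓; rule 4 ✓; rule 5 ✓.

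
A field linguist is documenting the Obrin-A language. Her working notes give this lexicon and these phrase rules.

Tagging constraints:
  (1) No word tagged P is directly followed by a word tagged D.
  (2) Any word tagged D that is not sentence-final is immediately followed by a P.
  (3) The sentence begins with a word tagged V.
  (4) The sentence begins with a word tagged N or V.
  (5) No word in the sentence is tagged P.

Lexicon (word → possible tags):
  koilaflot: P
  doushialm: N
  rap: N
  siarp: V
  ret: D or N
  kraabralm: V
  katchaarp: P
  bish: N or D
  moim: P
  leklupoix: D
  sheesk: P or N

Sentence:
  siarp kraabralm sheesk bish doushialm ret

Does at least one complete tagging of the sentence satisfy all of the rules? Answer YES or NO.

Candidates per position — 1:siarp {V}; 2:kraabralm {V}; 3:sheesk {P,N}; 4:bish {N,D}; 5:doushialm {N}; 6:ret {D,N}.
One satisfying assignment: V V N N N D.
Verifying each rule — rule 1 satisfied; rule 2 satisfied; rule 3 satisfied; rule 4 satisfied; rule 5 satisfied.

YES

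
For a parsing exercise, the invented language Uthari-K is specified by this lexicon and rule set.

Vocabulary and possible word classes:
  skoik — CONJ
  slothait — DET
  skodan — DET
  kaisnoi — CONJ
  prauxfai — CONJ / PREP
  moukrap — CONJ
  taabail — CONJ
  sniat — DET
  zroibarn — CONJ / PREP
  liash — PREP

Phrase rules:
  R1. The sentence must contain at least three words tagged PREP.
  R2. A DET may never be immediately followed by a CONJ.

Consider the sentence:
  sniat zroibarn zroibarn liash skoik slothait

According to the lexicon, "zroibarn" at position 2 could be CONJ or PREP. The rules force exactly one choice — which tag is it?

Candidates per position — 1:sniat {DET}; 2:zroibarn {CONJ,PREP}; 3:zroibarn {CONJ,PREP}; 4:liash {PREP}; 5:skoik {CONJ}; 6:slothait {DET}.
At position 2, choosing CONJ makes rule 1 impossible to satisfy; hence PREP.
At position 3, choosing CONJ makes rule 1 impossible to satisfy; hence PREP.
The only consistent sequence is: DET PREP PREP PREP CONJ DET.
Check: rule 1 ✓; rule 2 ✓.

PREP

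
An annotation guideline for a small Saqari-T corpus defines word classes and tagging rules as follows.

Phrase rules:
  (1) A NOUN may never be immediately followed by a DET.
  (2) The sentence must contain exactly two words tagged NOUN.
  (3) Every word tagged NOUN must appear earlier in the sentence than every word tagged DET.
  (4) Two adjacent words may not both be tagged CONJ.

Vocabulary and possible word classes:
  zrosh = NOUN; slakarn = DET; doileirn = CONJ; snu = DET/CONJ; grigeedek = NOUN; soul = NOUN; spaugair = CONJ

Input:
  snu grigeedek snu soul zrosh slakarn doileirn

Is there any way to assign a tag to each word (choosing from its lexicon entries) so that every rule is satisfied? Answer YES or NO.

Candidates per position — 1:snu {DET,CONJ}; 2:grigeedek {NOUN}; 3:snu {DET,CONJ}; 4:soul {NOUN}; 5:zrosh {NOUN}; 6:slakarn {DET}; 7:doileirn {CONJ}.
Rule 1 cannot be satisfied by any choice of tags from the lexicon.
So there is no consistent tagging.

NO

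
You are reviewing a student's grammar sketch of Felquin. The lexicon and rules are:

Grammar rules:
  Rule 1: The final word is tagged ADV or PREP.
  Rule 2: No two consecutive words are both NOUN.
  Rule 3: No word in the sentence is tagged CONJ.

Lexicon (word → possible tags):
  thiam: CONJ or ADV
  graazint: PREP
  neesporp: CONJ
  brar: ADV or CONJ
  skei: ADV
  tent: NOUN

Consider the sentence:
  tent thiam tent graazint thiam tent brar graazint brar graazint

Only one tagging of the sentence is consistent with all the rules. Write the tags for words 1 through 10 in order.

Candidates per position — 1:tent {NOUN}; 2:thiam {CONJ,ADV}; 3:tent {NOUN}; 4:graazint {PREP}; 5:thiam {CONJ,ADV}; 6:tent {NOUN}; 7:brar {ADV,CONJ}; 8:graazint {PREP}; 9:brar {ADV,CONJ}; 10:graazint {PREP}.
Position 2: tagging it CONJ would leave rule 3 unsatisfiable, so it must be ADV.
Position 5: tagging it CONJ would leave rule 3 unsatisfiable, so it must be ADV.
Position 7: tagging it CONJ would leave rule 3 unsatisfiable, so it must be ADV.
Position 9: tagging it CONJ would leave rule 3 unsatisfiable, so it must be ADV.
That leaves exactly one tagging: NOUN ADV NOUN PREP ADV NOUN ADV PREP ADV PREP.
Check: rule 1 ok; rule 2 ok; rule 3 ok.

NOUN ADV NOUN PREP ADV NOUN ADV PREP ADV PREP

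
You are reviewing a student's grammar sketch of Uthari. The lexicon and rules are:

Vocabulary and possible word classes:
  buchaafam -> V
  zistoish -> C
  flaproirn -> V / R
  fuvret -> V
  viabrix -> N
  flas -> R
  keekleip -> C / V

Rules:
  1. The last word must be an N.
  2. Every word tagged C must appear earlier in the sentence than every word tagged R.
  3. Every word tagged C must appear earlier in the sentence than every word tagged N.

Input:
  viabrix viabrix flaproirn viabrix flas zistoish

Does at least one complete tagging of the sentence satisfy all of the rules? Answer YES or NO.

NO

Candidates per position — 1:viabrix {N}; 2:viabrix {N}; 3:flaproirn {V,R}; 4:viabrix {N}; 5:flas {R}; 6:zistoish {C}.
Rule 1 cannot be satisfied by any choice of tags from the lexicon.
So there is no consistent tagging.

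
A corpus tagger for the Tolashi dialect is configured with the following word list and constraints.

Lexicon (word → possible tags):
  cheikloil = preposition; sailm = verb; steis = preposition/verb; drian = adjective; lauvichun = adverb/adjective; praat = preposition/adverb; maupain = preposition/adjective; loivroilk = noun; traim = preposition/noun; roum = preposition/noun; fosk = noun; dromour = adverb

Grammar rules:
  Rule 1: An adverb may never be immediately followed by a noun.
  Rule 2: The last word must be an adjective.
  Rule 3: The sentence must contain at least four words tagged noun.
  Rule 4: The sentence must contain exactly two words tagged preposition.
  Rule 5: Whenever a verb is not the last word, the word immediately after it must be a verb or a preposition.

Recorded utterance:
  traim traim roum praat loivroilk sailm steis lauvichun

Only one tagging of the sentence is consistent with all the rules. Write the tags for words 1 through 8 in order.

Candidates per position — 1:traim {preposition,noun}; 2:traim {preposition,noun}; 3:roum {preposition,noun}; 4:praat {preposition,adverb}; 5:loivroilk {noun}; 6:sailm {verb}; 7:steis {preposition,verb}; 8:lauvichun {adverb,adjective}.
At position 1, choosing preposition makes rule 3 impossible to satisfy; hence noun.
At position 2, choosing preposition makes rule 3 impossible to satisfy; hence noun.
At position 3, choosing preposition makes rule 3 impossible to satisfy; hence noun.
At position 4, choosing adverb makes rule 1 impossible to satisfy; hence preposition.
At position 7, choosing verb makes rule 4 impossible to satisfy; hence preposition.
At position 8, choosing adverb makes rule 2 impossible to satisfy; hence adjective.
So the tagging must be: noun noun noun preposition noun verb preposition adjective.
Checking: rule 1 holds; rule 2 holds; rule 3 holds; rule 4 holds; rule 5 holds.

noun noun noun preposition noun verb preposition adjective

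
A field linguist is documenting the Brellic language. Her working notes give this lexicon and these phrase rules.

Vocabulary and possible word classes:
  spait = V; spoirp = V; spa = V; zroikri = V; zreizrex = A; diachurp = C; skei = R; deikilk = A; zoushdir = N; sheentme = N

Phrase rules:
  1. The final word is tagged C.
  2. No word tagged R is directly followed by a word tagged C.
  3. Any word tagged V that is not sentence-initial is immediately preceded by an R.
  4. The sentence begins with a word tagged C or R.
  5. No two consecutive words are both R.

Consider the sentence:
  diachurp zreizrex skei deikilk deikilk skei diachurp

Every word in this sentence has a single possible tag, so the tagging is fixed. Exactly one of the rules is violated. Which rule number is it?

Fixed tagging: C A R A A R C.
Rule check: R1 ok, R2 fails, R3 ok, R4 ok, R5 ok.
Only rule 2 fails.

2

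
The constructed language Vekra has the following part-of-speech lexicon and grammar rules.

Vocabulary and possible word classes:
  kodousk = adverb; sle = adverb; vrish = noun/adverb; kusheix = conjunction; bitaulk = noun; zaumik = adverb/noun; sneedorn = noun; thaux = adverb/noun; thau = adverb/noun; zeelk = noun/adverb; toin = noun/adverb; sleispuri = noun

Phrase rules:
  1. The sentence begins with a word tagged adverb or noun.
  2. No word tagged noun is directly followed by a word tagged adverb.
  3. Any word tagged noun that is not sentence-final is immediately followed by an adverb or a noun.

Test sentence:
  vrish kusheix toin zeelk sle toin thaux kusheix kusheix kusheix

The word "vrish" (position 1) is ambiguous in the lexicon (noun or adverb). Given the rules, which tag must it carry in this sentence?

adverb

Candidates per position — 1:vrish {noun,adverb}; 2:kusheix {conjunction}; 3:toin {noun,adverb}; 4:zeelk {noun,adverb}; 5:sle {adverb}; 6:toin {noun,adverb}; 7:thaux {adverb,noun}; 8:kusheix {conjunction}; 9:kusheix {conjunction}; 10:kusheix {conjunction}.
Position 1: tagging it noun would leave rule 3 unsatisfiable, so it must be adverb.
Position 3: tagging it noun would leave rule 2 unsatisfiable, so it must be adverb.
Position 4: tagging it noun would leave rule 2 unsatisfiable, so it must be adverb.
Position 7: tagging it noun would leave rule 3 unsatisfiable, so it must be adverb.
Position 6: tagging it noun would leave rule 2 unsatisfiable, so it must be adverb.
So the tagging must be: adverb conjunction adverb adverb adverb adverb adverb conjunction conjunction conjunction.
Verifying each rule — rule 1 ok; rule 2 ok; rule 3 ok.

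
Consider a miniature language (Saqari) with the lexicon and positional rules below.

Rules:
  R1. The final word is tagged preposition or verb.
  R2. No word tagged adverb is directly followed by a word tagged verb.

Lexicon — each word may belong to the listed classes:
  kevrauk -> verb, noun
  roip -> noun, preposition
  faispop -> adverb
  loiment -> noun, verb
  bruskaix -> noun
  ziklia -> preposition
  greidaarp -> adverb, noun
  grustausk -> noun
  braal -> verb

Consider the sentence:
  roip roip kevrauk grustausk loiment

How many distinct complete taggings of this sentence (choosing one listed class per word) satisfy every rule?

Candidates per position — 1:roip {noun,preposition}; 2:roip {noun,preposition}; 3:kevrauk {verb,noun}; 4:grustausk {noun}; 5:loiment {noun,verb}.
There are 16 candidate sequences in total.
Checking each against the rules leaves 8 sequences.
Count = 8.

8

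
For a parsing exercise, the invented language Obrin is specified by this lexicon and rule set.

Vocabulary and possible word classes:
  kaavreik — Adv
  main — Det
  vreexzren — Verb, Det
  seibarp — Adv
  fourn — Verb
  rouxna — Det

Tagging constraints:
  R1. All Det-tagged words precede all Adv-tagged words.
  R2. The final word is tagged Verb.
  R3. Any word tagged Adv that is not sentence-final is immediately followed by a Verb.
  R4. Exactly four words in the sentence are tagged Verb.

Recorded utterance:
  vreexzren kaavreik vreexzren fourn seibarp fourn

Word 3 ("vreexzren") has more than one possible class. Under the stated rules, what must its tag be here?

Candidates per position — 1:vreexzren {Verb,Det}; 2:kaavreik {Adv}; 3:vreexzren {Verb,Det}; 4:fourn {Verb}; 5:seibarp {Adv}; 6:fourn {Verb}.
Position 1: tagging it Det would leave rule 4 unsatisfiable, so it must be Verb.
Position 3: tagging it Det would leave rule 1 unsatisfiable, so it must be Verb.
That leaves exactly one tagging: Verb Adv Verb Verb Adv Verb.
Checking: rule 1 ✓; rule 2 ✓; rule 3 ✓; rule 4 ✓.

Verb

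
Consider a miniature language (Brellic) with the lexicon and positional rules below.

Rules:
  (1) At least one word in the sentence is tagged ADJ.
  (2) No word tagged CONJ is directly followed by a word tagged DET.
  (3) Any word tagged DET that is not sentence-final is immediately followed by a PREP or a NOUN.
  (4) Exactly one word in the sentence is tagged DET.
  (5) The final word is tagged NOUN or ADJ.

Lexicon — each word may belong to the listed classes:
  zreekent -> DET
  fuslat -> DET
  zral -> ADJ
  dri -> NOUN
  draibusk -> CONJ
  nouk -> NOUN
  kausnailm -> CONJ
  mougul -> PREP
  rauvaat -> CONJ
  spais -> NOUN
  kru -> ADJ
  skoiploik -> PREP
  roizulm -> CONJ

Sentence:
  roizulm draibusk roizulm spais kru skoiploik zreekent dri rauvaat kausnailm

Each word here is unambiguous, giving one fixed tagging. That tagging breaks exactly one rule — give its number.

5

Fixed tagging: CONJ CONJ CONJ NOUN ADJ PREP DET NOUN CONJ CONJ.
Checking each rule: R1 pass, R2 pass, R3 pass, R4 pass, R5 fail.
Only rule 5 fails.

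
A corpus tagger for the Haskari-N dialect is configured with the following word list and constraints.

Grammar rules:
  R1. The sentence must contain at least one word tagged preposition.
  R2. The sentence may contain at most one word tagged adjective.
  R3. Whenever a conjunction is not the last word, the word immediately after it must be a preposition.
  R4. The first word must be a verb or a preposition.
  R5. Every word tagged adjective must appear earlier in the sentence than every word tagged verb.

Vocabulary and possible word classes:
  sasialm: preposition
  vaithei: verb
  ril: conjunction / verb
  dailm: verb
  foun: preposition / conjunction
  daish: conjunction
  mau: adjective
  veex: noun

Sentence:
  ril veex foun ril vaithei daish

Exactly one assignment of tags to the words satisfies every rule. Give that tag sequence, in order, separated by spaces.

verb noun preposition verb verb conjunction

Candidates per position — 1:ril {conjunction,verb}; 2:veex {noun}; 3:foun {preposition,conjunction}; 4:ril {conjunction,verb}; 5:vaithei {verb}; 6:daish {conjunction}.
Position 1: tagging it conjunction would leave rule 3 unsatisfiable, so it must be verb.
Position 3: tagging it conjunction would leave rule 1 unsatisfiable, so it must be preposition.
Position 4: tagging it conjunction would leave rule 3 unsatisfiable, so it must be verb.
The unique satisfying tagging is: verb noun preposition verb verb conjunction.
Check: rule 1 holds; rule 2 holds; rule 3 holds; rule 4 holds; rule 5 holds.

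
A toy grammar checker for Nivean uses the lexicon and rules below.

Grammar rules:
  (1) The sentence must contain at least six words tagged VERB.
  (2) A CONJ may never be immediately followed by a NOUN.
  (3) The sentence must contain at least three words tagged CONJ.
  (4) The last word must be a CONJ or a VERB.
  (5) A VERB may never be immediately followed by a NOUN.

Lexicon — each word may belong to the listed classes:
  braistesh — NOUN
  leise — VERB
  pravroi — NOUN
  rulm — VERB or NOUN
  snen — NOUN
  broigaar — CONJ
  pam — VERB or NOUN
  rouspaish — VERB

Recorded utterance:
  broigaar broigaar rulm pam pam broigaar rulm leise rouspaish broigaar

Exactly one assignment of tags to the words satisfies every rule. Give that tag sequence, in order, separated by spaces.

Candidates per position — 1:broigaar {CONJ}; 2:broigaar {CONJ}; 3:rulm {VERB,NOUN}; 4:pam {VERB,NOUN}; 5:pam {VERB,NOUN}; 6:broigaar {CONJ}; 7:rulm {VERB,NOUN}; 8:leise {VERB}; 9:rouspaish {VERB}; 10:broigaar {CONJ}.
Position 3: NOUN is ruled out by rule 1; that leaves VERB.
Position 4: NOUN is ruled out by rule 1; that leaves VERB.
Position 5: NOUN is ruled out by rule 1; that leaves VERB.
Position 7: NOUN is ruled out by rule 1; that leaves VERB.
That leaves exactly one tagging: CONJ CONJ VERB VERB VERB CONJ VERB VERB VERB CONJ.
Check: rule 1 ✓; rule 2 ✓; rule 3 ✓; rule 4 ✓; rule 5 ✓.

CONJ CONJ VERB VERB VERB CONJ VERB VERB VERB CONJ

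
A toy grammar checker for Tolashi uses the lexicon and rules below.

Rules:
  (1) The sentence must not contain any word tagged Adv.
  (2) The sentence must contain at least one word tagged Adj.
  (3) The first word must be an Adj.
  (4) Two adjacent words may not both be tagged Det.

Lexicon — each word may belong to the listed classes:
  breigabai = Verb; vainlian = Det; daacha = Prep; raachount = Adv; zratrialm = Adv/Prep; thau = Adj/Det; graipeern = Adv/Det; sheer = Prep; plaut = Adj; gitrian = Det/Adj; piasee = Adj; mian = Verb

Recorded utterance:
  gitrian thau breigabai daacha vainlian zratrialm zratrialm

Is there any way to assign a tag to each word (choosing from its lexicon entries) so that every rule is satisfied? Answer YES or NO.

YES

Candidates per position — 1:gitrian {Det,Adj}; 2:thau {Adj,Det}; 3:breigabai {Verb}; 4:daacha {Prep}; 5:vainlian {Det}; 6:zratrialm {Adv,Prep}; 7:zratrialm {Adv,Prep}.
One satisfying assignment: Adj Adj Verb Prep Det Prep Prep.
Checking: rule 1 ok; rule 2 ok; rule 3 ok; rule 4 ok.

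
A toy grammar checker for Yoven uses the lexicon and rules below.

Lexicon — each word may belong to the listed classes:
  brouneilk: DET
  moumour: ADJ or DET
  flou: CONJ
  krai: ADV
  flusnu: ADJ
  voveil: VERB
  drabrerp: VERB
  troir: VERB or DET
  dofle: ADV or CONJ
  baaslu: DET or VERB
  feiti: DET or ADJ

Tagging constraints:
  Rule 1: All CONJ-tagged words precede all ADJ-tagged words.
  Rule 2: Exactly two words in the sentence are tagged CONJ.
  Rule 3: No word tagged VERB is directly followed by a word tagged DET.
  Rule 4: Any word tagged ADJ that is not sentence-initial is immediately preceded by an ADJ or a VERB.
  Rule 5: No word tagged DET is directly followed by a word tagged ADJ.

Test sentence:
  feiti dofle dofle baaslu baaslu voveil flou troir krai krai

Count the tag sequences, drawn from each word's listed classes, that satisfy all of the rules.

Candidates per position — 1:feiti {DET,ADJ}; 2:dofle {ADV,CONJ}; 3:dofle {ADV,CONJ}; 4:baaslu {DET,VERB}; 5:baaslu {DET,VERB}; 6:voveil {VERB}; 7:flou {CONJ}; 8:troir {VERB,DET}; 9:krai {ADV}; 10:krai {ADV}.
There are 64 candidate sequences in total.
Checking each against the rules leaves 12 sequences.
Count = 12.

12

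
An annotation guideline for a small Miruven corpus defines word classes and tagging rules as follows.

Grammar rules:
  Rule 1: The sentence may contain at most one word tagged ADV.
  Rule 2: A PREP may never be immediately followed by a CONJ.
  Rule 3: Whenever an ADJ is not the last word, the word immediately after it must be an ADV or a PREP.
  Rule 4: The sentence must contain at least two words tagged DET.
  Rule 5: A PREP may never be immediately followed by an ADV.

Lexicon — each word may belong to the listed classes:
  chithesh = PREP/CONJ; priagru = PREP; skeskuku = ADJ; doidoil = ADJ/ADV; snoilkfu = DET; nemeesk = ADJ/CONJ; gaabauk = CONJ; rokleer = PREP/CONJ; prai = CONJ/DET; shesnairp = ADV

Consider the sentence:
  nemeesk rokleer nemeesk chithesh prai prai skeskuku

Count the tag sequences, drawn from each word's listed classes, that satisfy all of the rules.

Candidates per position — 1:nemeesk {ADJ,CONJ}; 2:rokleer {PREP,CONJ}; 3:nemeesk {ADJ,CONJ}; 4:chithesh {PREP,CONJ}; 5:prai {CONJ,DET}; 6:prai {CONJ,DET}; 7:skeskuku {ADJ}.
There are 64 candidate sequences in total.
The sequences that satisfy every rule: ADJ PREP ADJ PREP DET DET ADJ; CONJ PREP ADJ PREP DET DET ADJ; CONJ CONJ ADJ PREP DET DET ADJ; CONJ CONJ CONJ PREP DET DET ADJ; CONJ CONJ CONJ CONJ DET DET ADJ.
Count = 5.

5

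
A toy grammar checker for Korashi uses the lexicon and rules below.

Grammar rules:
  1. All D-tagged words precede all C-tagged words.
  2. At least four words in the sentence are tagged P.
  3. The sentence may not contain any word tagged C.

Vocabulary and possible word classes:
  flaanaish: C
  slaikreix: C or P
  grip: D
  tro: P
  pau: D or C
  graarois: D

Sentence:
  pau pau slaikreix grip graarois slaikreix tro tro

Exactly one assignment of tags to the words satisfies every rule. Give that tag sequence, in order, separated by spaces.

D D P D D P P P

Candidates per position — 1:pau {D,C}; 2:pau {D,C}; 3:slaikreix {C,P}; 4:grip {D}; 5:graarois {D}; 6:slaikreix {C,P}; 7:tro {P}; 8:tro {P}.
Position 1: C is ruled out by rule 1; that leaves D.
Position 2: C is ruled out by rule 1; that leaves D.
Position 3: C is ruled out by rule 1; that leaves P.
Position 6: C is ruled out by rule 2; that leaves P.
That leaves exactly one tagging: D D P D D P P P.
Rule-by-rule: rule 1 holds; rule 2 holds; rule 3 holds.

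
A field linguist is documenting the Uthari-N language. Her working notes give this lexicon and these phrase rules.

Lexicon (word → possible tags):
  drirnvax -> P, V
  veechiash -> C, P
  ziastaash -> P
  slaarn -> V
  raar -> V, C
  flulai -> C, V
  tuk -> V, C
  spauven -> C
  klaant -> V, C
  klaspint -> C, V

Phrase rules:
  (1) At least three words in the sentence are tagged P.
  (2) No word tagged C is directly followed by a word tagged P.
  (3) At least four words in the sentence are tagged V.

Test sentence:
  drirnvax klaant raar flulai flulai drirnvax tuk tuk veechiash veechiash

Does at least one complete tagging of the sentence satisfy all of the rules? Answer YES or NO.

YES

Candidates per position — 1:drirnvax {P,V}; 2:klaant {V,C}; 3:raar {V,C}; 4:flulai {C,V}; 5:flulai {C,V}; 6:drirnvax {P,V}; 7:tuk {V,C}; 8:tuk {V,C}; 9:veechiash {C,P}; 10:veechiash {C,P}.
One satisfying assignment: P C V V V V C V P P.
Checking: rule 1 holds; rule 2 holds; rule 3 holds.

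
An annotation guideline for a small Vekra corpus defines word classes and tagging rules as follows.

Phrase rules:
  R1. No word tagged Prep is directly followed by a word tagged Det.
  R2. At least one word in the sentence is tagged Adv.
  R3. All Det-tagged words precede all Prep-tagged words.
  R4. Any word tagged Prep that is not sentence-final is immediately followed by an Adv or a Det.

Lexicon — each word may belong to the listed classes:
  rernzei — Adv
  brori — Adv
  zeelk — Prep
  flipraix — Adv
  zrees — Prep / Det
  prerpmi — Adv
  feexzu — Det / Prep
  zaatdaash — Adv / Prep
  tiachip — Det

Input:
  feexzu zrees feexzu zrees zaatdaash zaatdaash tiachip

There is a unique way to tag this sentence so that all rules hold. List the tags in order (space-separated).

Candidates per position — 1:feexzu {Det,Prep}; 2:zrees {Prep,Det}; 3:feexzu {Det,Prep}; 4:zrees {Prep,Det}; 5:zaatdaash {Adv,Prep}; 6:zaatdaash {Adv,Prep}; 7:tiachip {Det}.
Position 1: Prep is ruled out by rule 3; that leaves Det.
Position 2: Prep is ruled out by rule 3; that leaves Det.
Position 3: Prep is ruled out by rule 3; that leaves Det.
Position 4: Prep is ruled out by rule 3; that leaves Det.
Position 5: Prep is ruled out by rule 3; that leaves Adv.
Position 6: Prep is ruled out by rule 1; that leaves Adv.
That leaves exactly one tagging: Det Det Det Det Adv Adv Det.
Check: rule 1 holds; rule 2 holds; rule 3 holds; rule 4 holds.

Det Det Det Det Adv Adv Det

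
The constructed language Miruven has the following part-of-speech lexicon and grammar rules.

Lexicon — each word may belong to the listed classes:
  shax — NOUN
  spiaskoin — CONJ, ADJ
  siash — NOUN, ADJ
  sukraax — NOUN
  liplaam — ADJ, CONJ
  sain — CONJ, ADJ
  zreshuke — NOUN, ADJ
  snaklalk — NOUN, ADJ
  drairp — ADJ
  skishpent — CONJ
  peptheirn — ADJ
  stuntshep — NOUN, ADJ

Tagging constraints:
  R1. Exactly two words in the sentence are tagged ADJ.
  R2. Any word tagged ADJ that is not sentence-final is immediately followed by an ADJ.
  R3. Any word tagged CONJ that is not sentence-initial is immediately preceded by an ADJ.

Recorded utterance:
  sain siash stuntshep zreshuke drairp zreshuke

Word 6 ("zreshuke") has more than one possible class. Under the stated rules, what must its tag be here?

Candidates per position — 1:sain {CONJ,ADJ}; 2:siash {NOUN,ADJ}; 3:stuntshep {NOUN,ADJ}; 4:zreshuke {NOUN,ADJ}; 5:drairp {ADJ}; 6:zreshuke {NOUN,ADJ}.
Position 6: tagging it NOUN would leave rule 2 unsatisfiable, so it must be ADJ.
Position 1: tagging it ADJ would leave rule 1 unsatisfiable, so it must be CONJ.
Position 2: tagging it ADJ would leave rule 1 unsatisfiable, so it must be NOUN.
Position 3: tagging it ADJ would leave rule 1 unsatisfiable, so it must be NOUN.
Position 4: tagging it ADJ would leave rule 1 unsatisfiable, so it must be NOUN.
The unique satisfying tagging is: CONJ NOUN NOUN NOUN ADJ ADJ.
Check: rule 1 ok; rule 2 ok; rule 3 ok.

ADJ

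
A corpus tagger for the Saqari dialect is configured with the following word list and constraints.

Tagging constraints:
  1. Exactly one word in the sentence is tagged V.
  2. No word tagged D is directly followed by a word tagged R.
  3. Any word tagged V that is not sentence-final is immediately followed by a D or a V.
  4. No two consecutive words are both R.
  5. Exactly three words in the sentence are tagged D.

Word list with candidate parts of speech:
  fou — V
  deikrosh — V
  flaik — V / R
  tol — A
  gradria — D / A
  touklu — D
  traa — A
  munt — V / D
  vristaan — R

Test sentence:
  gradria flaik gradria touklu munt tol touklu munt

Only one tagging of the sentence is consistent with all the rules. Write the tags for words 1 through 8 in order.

Candidates per position — 1:gradria {D,A}; 2:flaik {V,R}; 3:gradria {D,A}; 4:touklu {D}; 5:munt {V,D}; 6:tol {A}; 7:touklu {D}; 8:munt {V,D}.
Position 5: V is ruled out by rule 3; that leaves D.
Position 8: D is ruled out by rule 5; that leaves V.
Position 1: D is ruled out by rule 5; that leaves A.
Position 2: V is ruled out by rule 1; that leaves R.
Position 3: D is ruled out by rule 5; that leaves A.
The only consistent sequence is: A R A D D A D V.
Check: rule 1 ok; rule 2 ok; rule 3 ok; rule 4 ok; rule 5 ok.

A R A D D A D V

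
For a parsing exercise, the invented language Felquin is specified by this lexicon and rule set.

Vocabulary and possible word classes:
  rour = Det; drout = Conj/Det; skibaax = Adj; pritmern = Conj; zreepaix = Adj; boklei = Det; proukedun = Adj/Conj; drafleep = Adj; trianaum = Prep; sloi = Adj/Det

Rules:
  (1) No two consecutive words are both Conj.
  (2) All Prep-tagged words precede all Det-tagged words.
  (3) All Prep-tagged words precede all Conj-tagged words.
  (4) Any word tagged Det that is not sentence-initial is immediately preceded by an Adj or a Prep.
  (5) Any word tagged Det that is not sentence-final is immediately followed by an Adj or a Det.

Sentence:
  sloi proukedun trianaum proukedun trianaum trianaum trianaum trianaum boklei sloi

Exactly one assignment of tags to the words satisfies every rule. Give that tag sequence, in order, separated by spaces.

Adj Adj Prep Adj Prep Prep Prep Prep Det Adj

Candidates per position — 1:sloi {Adj,Det}; 2:proukedun {Adj,Conj}; 3:trianaum {Prep}; 4:proukedun {Adj,Conj}; 5:trianaum {Prep}; 6:trianaum {Prep}; 7:trianaum {Prep}; 8:trianaum {Prep}; 9:boklei {Det}; 10:sloi {Adj,Det}.
Position 1: Det is ruled out by rule 2; that leaves Adj.
Position 2: Conj is ruled out by rule 3; that leaves Adj.
Position 4: Conj is ruled out by rule 3; that leaves Adj.
Position 10: Det is ruled out by rule 4; that leaves Adj.
That leaves exactly one tagging: Adj Adj Prep Adj Prep Prep Prep Prep Det Adj.
Rule-by-rule: rule 1 satisfied; rule 2 satisfied; rule 3 satisfied; rule 4 satisfied; rule 5 satisfied.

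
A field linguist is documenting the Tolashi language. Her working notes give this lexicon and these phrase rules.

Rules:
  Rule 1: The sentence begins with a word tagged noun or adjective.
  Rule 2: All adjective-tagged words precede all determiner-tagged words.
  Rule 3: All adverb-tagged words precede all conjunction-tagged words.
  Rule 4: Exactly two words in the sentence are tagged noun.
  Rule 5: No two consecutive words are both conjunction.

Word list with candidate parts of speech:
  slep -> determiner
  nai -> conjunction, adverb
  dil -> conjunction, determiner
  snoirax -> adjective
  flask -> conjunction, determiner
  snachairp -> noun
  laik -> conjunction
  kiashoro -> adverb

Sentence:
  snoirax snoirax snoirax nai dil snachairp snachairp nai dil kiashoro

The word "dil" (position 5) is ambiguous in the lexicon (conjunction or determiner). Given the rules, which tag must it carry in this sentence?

determiner

Candidates per position — 1:snoirax {adjective}; 2:snoirax {adjective}; 3:snoirax {adjective}; 4:nai {conjunction,adverb}; 5:dil {conjunction,determiner}; 6:snachairp {noun}; 7:snachairp {noun}; 8:nai {conjunction,adverb}; 9:dil {conjunction,determiner}; 10:kiashoro {adverb}.
If word 4 were conjunction, no tagging could satisfy rule 3; so word 4 is adverb.
If word 5 were conjunction, no tagging could satisfy rule 3; so word 5 is determiner.
If word 8 were conjunction, no tagging could satisfy rule 3; so word 8 is adverb.
If word 9 were conjunction, no tagging could satisfy rule 3; so word 9 is determiner.
That leaves exactly one tagging: adjective adjective adjective adverb determiner noun noun adverb determiner adverb.
Check: rule 1 ✓; rule 2 ✓; rule 3 ✓; rule 4 ✓; rule 5 ✓.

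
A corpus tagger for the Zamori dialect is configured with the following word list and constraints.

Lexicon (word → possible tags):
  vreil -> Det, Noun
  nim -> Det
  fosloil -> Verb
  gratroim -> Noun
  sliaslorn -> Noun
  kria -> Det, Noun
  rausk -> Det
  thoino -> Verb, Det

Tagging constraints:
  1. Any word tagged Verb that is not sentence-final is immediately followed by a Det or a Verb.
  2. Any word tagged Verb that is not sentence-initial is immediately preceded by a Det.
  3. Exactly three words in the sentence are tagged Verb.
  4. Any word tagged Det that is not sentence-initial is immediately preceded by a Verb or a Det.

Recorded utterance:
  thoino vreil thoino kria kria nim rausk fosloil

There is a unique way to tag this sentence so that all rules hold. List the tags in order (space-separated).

Verb Det Verb Det Det Det Det Verb

Candidates per position — 1:thoino {Verb,Det}; 2:vreil {Det,Noun}; 3:thoino {Verb,Det}; 4:kria {Det,Noun}; 5:kria {Det,Noun}; 6:nim {Det}; 7:rausk {Det}; 8:fosloil {Verb}.
Word 1 cannot be Det — rule 3 would then fail for every completion. It is Verb.
Word 2 cannot be Noun — rule 1 would then fail for every completion. It is Det.
Word 3 cannot be Det — rule 3 would then fail for every completion. It is Verb.
Word 4 cannot be Noun — rule 1 would then fail for every completion. It is Det.
Word 5 cannot be Noun — rule 4 would then fail for every completion. It is Det.
That leaves exactly one tagging: Verb Det Verb Det Det Det Det Verb.
Check: rule 1 ok; rule 2 ok; rule 3 ok; rule 4 ok.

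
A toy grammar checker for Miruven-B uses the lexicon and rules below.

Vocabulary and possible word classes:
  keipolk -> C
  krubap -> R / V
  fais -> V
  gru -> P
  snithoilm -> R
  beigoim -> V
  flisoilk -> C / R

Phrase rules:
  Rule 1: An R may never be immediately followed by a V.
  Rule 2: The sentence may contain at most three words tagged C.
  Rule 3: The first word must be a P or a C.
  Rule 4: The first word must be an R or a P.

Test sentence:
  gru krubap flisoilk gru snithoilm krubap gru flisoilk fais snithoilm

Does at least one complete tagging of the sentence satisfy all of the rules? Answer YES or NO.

YES

Candidates per position — 1:gru {P}; 2:krubap {R,V}; 3:flisoilk {C,R}; 4:gru {P}; 5:snithoilm {R}; 6:krubap {R,V}; 7:gru {P}; 8:flisoilk {C,R}; 9:fais {V}; 10:snithoilm {R}.
One satisfying assignment: P R C P R R P C V R.
Checking: rule 1 ✓; rule 2 ✓; rule 3 ✓; rule 4 ✓.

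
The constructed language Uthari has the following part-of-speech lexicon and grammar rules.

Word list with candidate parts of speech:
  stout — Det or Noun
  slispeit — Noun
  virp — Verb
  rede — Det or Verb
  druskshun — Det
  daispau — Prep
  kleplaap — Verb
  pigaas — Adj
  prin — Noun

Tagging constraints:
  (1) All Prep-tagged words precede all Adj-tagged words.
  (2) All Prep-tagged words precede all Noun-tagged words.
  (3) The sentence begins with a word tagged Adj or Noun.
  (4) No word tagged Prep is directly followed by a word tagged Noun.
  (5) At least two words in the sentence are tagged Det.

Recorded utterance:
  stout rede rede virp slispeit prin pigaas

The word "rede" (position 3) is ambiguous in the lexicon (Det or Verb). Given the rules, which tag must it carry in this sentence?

Candidates per position — 1:stout {Det,Noun}; 2:rede {Det,Verb}; 3:rede {Det,Verb}; 4:virp {Verb}; 5:slispeit {Noun}; 6:prin {Noun}; 7:pigaas {Adj}.
At position 1, choosing Det makes rule 3 impossible to satisfy; hence Noun.
At position 2, choosing Verb makes rule 5 impossible to satisfy; hence Det.
At position 3, choosing Verb makes rule 5 impossible to satisfy; hence Det.
The only consistent sequence is: Noun Det Det Verb Noun Noun Adj.
Check: rule 1 satisfied; rule 2 satisfied; rule 3 satisfied; rule 4 satisfied; rule 5 satisfied.

Det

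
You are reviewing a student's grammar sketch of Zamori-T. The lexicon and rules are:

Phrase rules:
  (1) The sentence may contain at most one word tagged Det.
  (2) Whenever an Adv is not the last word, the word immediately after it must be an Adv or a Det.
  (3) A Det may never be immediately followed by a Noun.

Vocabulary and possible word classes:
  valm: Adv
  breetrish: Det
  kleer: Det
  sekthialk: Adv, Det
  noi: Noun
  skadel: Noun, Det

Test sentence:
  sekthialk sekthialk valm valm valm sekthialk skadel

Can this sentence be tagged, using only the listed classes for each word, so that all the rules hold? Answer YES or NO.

YES

Candidates per position — 1:sekthialk {Adv,Det}; 2:sekthialk {Adv,Det}; 3:valm {Adv}; 4:valm {Adv}; 5:valm {Adv}; 6:sekthialk {Adv,Det}; 7:skadel {Noun,Det}.
One satisfying assignment: Adv Adv Adv Adv Adv Adv Det.
Rule-by-rule: rule 1 satisfied; rule 2 satisfied; rule 3 satisfied.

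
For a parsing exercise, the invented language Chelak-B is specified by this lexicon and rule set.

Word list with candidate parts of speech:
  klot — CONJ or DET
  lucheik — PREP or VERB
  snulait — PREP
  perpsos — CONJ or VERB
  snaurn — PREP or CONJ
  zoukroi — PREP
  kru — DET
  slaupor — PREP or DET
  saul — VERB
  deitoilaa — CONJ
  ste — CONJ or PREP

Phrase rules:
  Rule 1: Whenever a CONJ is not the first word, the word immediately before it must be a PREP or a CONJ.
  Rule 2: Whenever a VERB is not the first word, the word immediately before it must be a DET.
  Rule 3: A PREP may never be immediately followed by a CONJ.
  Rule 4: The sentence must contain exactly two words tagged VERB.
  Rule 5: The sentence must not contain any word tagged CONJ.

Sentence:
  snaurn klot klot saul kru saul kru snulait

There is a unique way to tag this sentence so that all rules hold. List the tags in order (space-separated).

PREP DET DET VERB DET VERB DET PREP

Candidates per position — 1:snaurn {PREP,CONJ}; 2:klot {CONJ,DET}; 3:klot {CONJ,DET}; 4:saul {VERB}; 5:kru {DET}; 6:saul {VERB}; 7:kru {DET}; 8:snulait {PREP}.
If word 1 were CONJ, no tagging could satisfy rule 5; so word 1 is PREP.
If word 2 were CONJ, no tagging could satisfy rule 3; so word 2 is DET.
If word 3 were CONJ, no tagging could satisfy rule 1; so word 3 is DET.
So the tagging must be: PREP DET DET VERB DET VERB DET PREP.
Check: rule 1 satisfied; rule 2 satisfied; rule 3 satisfied; rule 4 satisfied; rule 5 satisfied.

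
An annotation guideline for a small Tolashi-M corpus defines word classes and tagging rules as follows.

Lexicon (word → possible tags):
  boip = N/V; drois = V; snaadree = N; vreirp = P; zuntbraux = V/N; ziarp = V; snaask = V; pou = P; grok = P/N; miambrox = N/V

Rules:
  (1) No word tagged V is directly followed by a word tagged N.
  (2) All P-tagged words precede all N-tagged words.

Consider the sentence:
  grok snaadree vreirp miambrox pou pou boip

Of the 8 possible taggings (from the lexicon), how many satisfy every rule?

0

Candidates per position — 1:grok {P,N}; 2:snaadree {N}; 3:vreirp {P}; 4:miambrox {N,V}; 5:pou {P}; 6:pou {P}; 7:boip {N,V}.
There are 8 candidate sequences in total.
Rule 2 cannot be satisfied by any choice of tags from the lexicon.
So there is no consistent tagging.
Count = 0.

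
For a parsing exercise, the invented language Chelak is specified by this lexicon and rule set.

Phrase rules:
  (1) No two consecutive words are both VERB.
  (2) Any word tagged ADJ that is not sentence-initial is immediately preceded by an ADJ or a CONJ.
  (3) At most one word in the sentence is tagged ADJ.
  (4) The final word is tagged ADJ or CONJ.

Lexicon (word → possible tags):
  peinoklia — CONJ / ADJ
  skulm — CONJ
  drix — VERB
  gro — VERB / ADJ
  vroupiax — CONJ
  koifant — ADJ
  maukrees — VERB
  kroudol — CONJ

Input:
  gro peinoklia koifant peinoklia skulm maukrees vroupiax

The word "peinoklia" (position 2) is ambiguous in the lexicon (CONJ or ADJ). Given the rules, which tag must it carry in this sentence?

CONJ

Candidates per position — 1:gro {VERB,ADJ}; 2:peinoklia {CONJ,ADJ}; 3:koifant {ADJ}; 4:peinoklia {CONJ,ADJ}; 5:skulm {CONJ}; 6:maukrees {VERB}; 7:vroupiax {CONJ}.
At position 1, choosing ADJ makes rule 3 impossible to satisfy; hence VERB.
At position 2, choosing ADJ makes rule 2 impossible to satisfy; hence CONJ.
At position 4, choosing ADJ makes rule 3 impossible to satisfy; hence CONJ.
So the tagging must be: VERB CONJ ADJ CONJ CONJ VERB CONJ.
Checking: rule 1 satisfied; rule 2 satisfied; rule 3 satisfied; rule 4 satisfied.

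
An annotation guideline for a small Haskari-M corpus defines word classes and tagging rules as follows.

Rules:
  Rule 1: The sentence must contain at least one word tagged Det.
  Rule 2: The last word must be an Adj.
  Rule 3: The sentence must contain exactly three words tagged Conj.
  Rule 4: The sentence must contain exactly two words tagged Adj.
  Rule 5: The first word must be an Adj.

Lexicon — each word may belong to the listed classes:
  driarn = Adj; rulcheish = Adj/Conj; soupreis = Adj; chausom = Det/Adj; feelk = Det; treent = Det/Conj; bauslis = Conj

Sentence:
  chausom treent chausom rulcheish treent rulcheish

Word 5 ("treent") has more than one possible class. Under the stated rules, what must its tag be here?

Candidates per position — 1:chausom {Det,Adj}; 2:treent {Det,Conj}; 3:chausom {Det,Adj}; 4:rulcheish {Adj,Conj}; 5:treent {Det,Conj}; 6:rulcheish {Adj,Conj}.
Position 1: Det is ruled out by rule 5; that leaves Adj.
Position 6: Conj is ruled out by rule 2; that leaves Adj.
Position 2: Det is ruled out by rule 3; that leaves Conj.
Position 3: Adj is ruled out by rule 4; that leaves Det.
Position 4: Adj is ruled out by rule 3; that leaves Conj.
Position 5: Det is ruled out by rule 3; that leaves Conj.
The unique satisfying tagging is: Adj Conj Det Conj Conj Adj.
Rule-by-rule: rule 1 satisfied; rule 2 satisfied; rule 3 satisfied; rule 4 satisfied; rule 5 satisfied.

Conj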